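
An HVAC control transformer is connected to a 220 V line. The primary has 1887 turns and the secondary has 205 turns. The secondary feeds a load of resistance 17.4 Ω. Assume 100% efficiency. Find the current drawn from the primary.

I_p ≈ 0.149 A

V_s = V_p × N_s/N_p = 220 × 205/1887 = 23.900 V.
I_s = V_s/R = 23.900/17.4 = 1.3736 A.
For an ideal transformer I_p N_p = I_s N_s, so I_p = 1.3736 × 205/1887 = 0.149 A.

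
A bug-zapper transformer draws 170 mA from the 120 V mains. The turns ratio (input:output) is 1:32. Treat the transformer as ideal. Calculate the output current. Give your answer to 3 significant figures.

I_out/I_in = N_in/N_out, so I_out = 0.170 × 1/32 = 0.00531 A.

I_out ≈ 0.00531 A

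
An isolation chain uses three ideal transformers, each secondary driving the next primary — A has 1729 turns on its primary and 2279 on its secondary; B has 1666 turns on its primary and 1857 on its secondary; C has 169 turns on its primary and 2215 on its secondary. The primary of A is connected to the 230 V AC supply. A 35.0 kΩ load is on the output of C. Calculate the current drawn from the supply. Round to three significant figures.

I_supply ≈ 2.44 A

After A: V = 230.00 × 2279/1729 = 303.16 V.
After B: V = 303.16 × 1857/1666 = 337.92 V.
After C: V = 337.92 × 2215/169 = 4429.0 V.
I_load = 4429.0/35000 = 0.12654 A, so P_out = 4429.0 × 0.12654 = 560.45 W.
All ideal ⇒ P_in = P_out, so I_supply = 560.45/230 = 2.44 A.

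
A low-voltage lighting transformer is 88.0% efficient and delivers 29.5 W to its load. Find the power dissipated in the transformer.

P_in = P_out/η = 29.5/0.880 = 33.5227 W.
P_loss = P_in − P_out = 33.5227 − 29.5 = 4.02 W.

P_loss ≈ 4.02 W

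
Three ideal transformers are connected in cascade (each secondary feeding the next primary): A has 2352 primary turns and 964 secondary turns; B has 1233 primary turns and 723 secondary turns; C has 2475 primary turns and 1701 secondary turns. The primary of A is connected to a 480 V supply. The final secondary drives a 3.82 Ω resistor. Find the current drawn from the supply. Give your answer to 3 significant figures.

I_supply ≈ 3.43 A

After A: V = 480.00 × 964/2352 = 196.73 V.
After B: V = 196.73 × 723/1233 = 115.36 V.
After C: V = 115.36 × 1701/2475 = 79.284 V.
I_load = 79.284/3.82 = 20.755 A, so P_out = 79.284 × 20.755 = 1645.5 W.
All ideal ⇒ P_in = P_out, so I_supply = 1645.5/480 = 3.43 A.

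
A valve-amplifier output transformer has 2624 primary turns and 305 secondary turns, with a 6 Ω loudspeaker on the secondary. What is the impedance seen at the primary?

Z_p = (N_p/N_s)² × Z_s = (2624/305)² × 6 = 444 Ω.

Z_p ≈ 444 Ω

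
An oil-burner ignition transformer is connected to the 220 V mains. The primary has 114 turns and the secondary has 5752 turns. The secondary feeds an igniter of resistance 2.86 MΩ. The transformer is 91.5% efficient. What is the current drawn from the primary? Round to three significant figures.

I_p ≈ 0.214 A

V_s = 220 × 5752/114 = 11100 V.
I_s = V_s/R = 11100/(2.86×10^6) = 0.0038812 A.
P_out = V_s I_s = 11100 × 0.0038812 = 43.083 W.
P_in = P_out/η = 43.083/0.915 = 47.085 W.
I_p = P_in/V_p = 47.085/220 = 0.214 A.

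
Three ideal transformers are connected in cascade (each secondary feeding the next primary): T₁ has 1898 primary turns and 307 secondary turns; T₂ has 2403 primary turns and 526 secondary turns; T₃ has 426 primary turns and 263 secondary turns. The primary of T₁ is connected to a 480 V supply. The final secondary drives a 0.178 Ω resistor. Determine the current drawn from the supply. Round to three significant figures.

Secondary of T₁: V = 480.00 × 307/1898 = 77.640 V.
Secondary of T₂: V = 77.640 × 526/2403 = 16.995 V.
Secondary of T₃: V = 16.995 × 263/426 = 10.492 V.
I_load = 10.492/0.178 = 58.944 A, so P_out = 10.492 × 58.944 = 618.45 W.
All ideal ⇒ P_in = P_out, so I_supply = 618.45/480 = 1.29 A.

I_supply ≈ 1.29 A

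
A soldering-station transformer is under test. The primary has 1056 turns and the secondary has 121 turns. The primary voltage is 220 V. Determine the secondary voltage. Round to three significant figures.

V_s/V_p = N_s/N_p, so V_s = 220 × 121/1056 = 25.2 V.

V_s ≈ 25.2 V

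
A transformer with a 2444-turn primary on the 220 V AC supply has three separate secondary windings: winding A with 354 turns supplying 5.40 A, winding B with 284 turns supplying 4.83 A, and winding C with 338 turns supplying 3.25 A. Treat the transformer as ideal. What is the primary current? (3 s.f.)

I_p ≈ 1.79 A

V_A = 220 × 354/2444 = 31.866 V; V_B = 220 × 284/2444 = 25.565 V; V_C = 220 × 338/2444 = 30.426 V.
P_out = V_A I_A + V_B I_B + V_C I_C = 31.866×5.40 + 25.565×4.83 + 30.426×3.25 = 172.08 + 123.48 + 98.883 = 394.44 W.
Ideal ⇒ P_in = P_out, so I_p = P_out/V_p = 394.44/220 = 1.79 A.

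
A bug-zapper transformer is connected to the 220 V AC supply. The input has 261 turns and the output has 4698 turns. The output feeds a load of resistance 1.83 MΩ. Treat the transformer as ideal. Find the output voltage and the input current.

V_out = V_in × N_out/N_in = 220 × 4698/261 = 3960.0 V.
I_out = V_out/R = 3960.0/(1.83×10^6) = 0.0021639 A.
I_in = I_out × N_out/N_in = 0.0021639 × 4698/261 = 0.0390 A.

V_out ≈ 3960 V, I_in ≈ 0.0390 A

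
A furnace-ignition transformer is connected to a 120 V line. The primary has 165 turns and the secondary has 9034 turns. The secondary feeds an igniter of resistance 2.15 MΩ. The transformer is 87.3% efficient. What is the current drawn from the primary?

I_p ≈ 0.192 A

V_s = 120 × 9034/165 = 6570.2 V.
I_s = V_s/R = 6570.2/(2.15×10^6) = 0.0030559 A.
P_out = V_s I_s = 6570.2 × 0.0030559 = 20.078 W.
P_in = P_out/η = 20.078/0.873 = 22.999 W.
I_p = P_in/V_p = 22.999/120 = 0.192 A.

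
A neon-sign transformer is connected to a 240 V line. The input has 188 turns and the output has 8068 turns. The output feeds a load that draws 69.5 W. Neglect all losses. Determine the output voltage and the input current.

V_out ≈ 10300 V, I_in ≈ 0.290 A

V_out = V_in × N_out/N_in = 240 × 8068/188 = 10300 V.
I_out = P/V_out = 69.5/10300 = 0.0067479 A.
I_in = I_out × N_out/N_in = 0.0067479 × 8068/188 = 0.290 A.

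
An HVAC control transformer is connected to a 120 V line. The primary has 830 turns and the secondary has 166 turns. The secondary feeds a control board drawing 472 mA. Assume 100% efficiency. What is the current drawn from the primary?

For an ideal transformer I_p N_p = I_s N_s, so I_p = 0.472 × 166/830 = 0.0944 A.

I_p ≈ 0.0944 A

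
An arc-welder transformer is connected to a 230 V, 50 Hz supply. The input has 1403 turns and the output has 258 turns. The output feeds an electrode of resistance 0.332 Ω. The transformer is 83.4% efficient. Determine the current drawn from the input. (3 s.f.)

V_out = 230 × 258/1403 = 42.295 V.
I_out = V_out/R = 42.295/0.332 = 127.39 A.
P_out = V_out I_out = 42.295 × 127.39 = 5388.2 W.
P_in = P_out/η = 5388.2/0.834 = 6460.6 W.
I_in = P_in/V_in = 6460.6/230 = 28.1 A.

I_in ≈ 28.1 A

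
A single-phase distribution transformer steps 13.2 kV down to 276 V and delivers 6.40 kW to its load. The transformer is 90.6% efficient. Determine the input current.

P_in = P_out/η = 6400/0.906 = 7064.0 W.
I_in = P_in/V_in = 7064.0/13200 = 0.535 A.

I_in ≈ 0.535 A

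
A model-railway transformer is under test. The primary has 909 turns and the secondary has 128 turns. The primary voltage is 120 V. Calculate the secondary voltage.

V_s/V_p = N_s/N_p, so V_s = 120 × 128/909 = 16.9 V.

V_s ≈ 16.9 V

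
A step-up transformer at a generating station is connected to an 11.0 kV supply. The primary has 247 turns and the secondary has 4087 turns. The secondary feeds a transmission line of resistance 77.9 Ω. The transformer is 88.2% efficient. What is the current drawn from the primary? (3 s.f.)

I_p ≈ 43800 A

V_s = 11000 × 4087/247 = 182010 V.
I_s = V_s/R = 182010/77.9 = 2336.5 A.
P_out = V_s I_s = 182010 × 2336.5 = 4.2527×10^8 W.
P_in = P_out/η = 4.2527×10^8/0.882 = 4.8216×10^8 W.
I_p = P_in/V_p = 4.8216×10^8/11000 = 43800 A.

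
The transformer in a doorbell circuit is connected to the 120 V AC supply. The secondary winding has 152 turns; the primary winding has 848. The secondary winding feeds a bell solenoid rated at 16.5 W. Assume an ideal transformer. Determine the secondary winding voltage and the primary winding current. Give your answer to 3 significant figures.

V_s ≈ 21.5 V, I_p ≈ 0.137 A

V_s = V_p × N_s/N_p = 120 × 152/848 = 21.509 V.
I_s = P/V_s = 16.5/21.509 = 0.76711 A.
I_p = I_s × N_s/N_p = 0.76711 × 152/848 = 0.137 A.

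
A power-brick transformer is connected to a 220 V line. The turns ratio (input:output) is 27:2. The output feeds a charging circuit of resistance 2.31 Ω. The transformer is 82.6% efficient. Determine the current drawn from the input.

I_in ≈ 0.633 A

V_out = 220 × 2/27 = 16.296 V.
I_out = V_out/R = 16.296/2.31 = 7.0547 A.
P_out = V_out I_out = 16.296 × 7.0547 = 114.97 W.
P_in = P_out/η = 114.97/0.826 = 139.18 W.
I_in = P_in/V_in = 139.18/220 = 0.633 A.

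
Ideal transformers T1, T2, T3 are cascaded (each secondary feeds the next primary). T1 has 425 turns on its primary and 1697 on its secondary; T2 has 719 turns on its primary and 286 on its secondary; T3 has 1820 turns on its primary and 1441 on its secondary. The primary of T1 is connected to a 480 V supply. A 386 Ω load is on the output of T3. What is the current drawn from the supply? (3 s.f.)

I_supply ≈ 1.97 A

Secondary of T1: V = 480.00 × 1697/425 = 1916.6 V.
Secondary of T2: V = 1916.6 × 286/719 = 762.38 V.
Secondary of T3: V = 762.38 × 1441/1820 = 603.62 V.
I_load = 603.62/386 = 1.5638 A, so P_out = 603.62 × 1.5638 = 943.93 W.
All ideal ⇒ P_in = P_out, so I_supply = 943.93/480 = 1.97 A.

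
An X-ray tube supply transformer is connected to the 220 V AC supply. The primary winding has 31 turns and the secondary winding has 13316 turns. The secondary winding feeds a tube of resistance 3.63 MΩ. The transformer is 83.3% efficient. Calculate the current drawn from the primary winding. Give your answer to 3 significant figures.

I_p ≈ 13.4 A

V_s = 220 × 13316/31 = 94501 V.
I_s = V_s/R = 94501/(3.63×10^6) = 0.026033 A.
P_out = V_s I_s = 94501 × 0.026033 = 2460.2 W.
P_in = P_out/η = 2460.2/0.833 = 2953.4 W.
I_p = P_in/V_p = 2953.4/220 = 13.4 A.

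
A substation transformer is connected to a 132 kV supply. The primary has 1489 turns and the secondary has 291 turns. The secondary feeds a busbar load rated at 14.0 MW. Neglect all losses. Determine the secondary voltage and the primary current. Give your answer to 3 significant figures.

V_s ≈ 25800 V, I_p ≈ 106 A

V_s = V_p × N_s/N_p = 132000 × 291/1489 = 25797 V.
I_s = P/V_s = 1.40×10^7/25797 = 542.69 A.
I_p = I_s × N_s/N_p = 542.69 × 291/1489 = 106 A.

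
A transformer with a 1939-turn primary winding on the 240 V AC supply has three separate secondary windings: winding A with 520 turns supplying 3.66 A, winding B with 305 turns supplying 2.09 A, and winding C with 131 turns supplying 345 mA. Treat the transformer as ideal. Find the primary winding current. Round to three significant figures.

I_p ≈ 1.33 A

V_A = 240 × 520/1939 = 64.363 V; V_B = 240 × 305/1939 = 37.751 V; V_C = 240 × 131/1939 = 16.215 V.
P_out = V_A I_A + V_B I_B + V_C I_C = 64.363×3.66 + 37.751×2.09 + 16.215×0.345 = 235.57 + 78.900 + 5.5940 = 320.06 W.
Ideal ⇒ P_in = P_out, so I_p = P_out/V_p = 320.06/240 = 1.33 A.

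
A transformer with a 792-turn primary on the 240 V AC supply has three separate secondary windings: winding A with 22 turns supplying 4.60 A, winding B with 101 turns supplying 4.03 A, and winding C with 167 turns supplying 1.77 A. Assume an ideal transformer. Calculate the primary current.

V_A = 240 × 22/792 = 6.6667 V; V_B = 240 × 101/792 = 30.606 V; V_C = 240 × 167/792 = 50.606 V.
P_out = V_A I_A + V_B I_B + V_C I_C = 6.6667×4.60 + 30.606×4.03 + 50.606×1.77 = 30.667 + 123.34 + 89.573 = 243.58 W.
Ideal ⇒ P_in = P_out, so I_p = P_out/V_p = 243.58/240 = 1.01 A.

I_p ≈ 1.01 A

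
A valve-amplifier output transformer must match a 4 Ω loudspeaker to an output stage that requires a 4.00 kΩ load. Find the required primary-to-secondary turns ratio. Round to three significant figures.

Z_p/Z_s = (N_p/N_s)², so N_p/N_s = √(4000/4) = √1000 = 31.6.

N_p/N_s ≈ 31.6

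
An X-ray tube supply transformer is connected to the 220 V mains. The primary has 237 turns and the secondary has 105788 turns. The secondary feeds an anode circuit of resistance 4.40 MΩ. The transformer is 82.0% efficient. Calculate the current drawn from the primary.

I_p ≈ 12.1 A

V_s = 220 × 105788/237 = 98200 V.
I_s = V_s/R = 98200/(4.40×10^6) = 0.022318 A.
P_out = V_s I_s = 98200 × 0.022318 = 2191.6 W.
P_in = P_out/η = 2191.6/0.820 = 2672.7 W.
I_p = P_in/V_p = 2672.7/220 = 12.1 A.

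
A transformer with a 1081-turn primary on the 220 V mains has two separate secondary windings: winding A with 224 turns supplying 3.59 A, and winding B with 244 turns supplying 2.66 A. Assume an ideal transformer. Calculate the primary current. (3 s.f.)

V_A = 220 × 224/1081 = 45.587 V; V_B = 220 × 244/1081 = 49.658 V.
P_out = V_A I_A + V_B I_B = 45.587×3.59 + 49.658×2.66 = 163.66 + 132.09 = 295.75 W.
Ideal ⇒ P_in = P_out, so I_p = P_out/V_p = 295.75/220 = 1.34 A.

I_p ≈ 1.34 A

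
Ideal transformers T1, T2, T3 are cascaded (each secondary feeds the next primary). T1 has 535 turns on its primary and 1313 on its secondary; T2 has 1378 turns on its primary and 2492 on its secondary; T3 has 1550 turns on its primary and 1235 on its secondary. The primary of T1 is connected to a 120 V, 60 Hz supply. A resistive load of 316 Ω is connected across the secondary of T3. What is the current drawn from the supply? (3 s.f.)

After T1: V = 120.00 × 1313/535 = 294.50 V.
After T2: V = 294.50 × 2492/1378 = 532.59 V.
After T3: V = 532.59 × 1235/1550 = 424.35 V.
I_load = 424.35/316 = 1.3429 A, so P_out = 424.35 × 1.3429 = 569.86 W.
All ideal ⇒ P_in = P_out, so I_supply = 569.86/120 = 4.75 A.

I_supply ≈ 4.75 A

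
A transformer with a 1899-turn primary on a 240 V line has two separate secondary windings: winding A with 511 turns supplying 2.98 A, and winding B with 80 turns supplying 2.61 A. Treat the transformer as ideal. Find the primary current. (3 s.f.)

I_p ≈ 0.912 A

V_A = 240 × 511/1899 = 64.581 V; V_B = 240 × 80/1899 = 10.111 V.
P_out = V_A I_A + V_B I_B = 64.581×2.98 + 10.111×2.61 = 192.45 + 26.389 = 218.84 W.
Ideal ⇒ P_in = P_out, so I_p = P_out/V_p = 218.84/240 = 0.912 A.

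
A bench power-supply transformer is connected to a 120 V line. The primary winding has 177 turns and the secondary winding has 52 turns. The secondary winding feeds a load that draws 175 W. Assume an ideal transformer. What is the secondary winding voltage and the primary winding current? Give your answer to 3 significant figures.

V_s ≈ 35.3 V, I_p ≈ 1.46 A

V_s = V_p × N_s/N_p = 120 × 52/177 = 35.254 V.
I_s = P/V_s = 175/35.254 = 4.9639 A.
I_p = I_s × N_s/N_p = 4.9639 × 52/177 = 1.46 A.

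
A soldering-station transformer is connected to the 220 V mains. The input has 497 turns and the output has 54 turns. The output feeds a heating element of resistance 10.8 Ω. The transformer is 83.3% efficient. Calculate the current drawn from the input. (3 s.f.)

I_in ≈ 0.289 A

V_out = 220 × 54/497 = 23.903 V.
I_out = V_out/R = 23.903/10.8 = 2.2133 A.
P_out = V_out I_out = 23.903 × 2.2133 = 52.905 W.
P_in = P_out/η = 52.905/0.833 = 63.511 W.
I_in = P_in/V_in = 63.511/220 = 0.289 A.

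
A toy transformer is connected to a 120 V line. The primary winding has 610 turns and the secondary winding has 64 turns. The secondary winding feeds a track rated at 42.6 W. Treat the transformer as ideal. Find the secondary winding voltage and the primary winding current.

V_s = V_p × N_s/N_p = 120 × 64/610 = 12.590 V.
I_s = P/V_s = 42.6/12.590 = 3.3836 A.
I_p = I_s × N_s/N_p = 3.3836 × 64/610 = 0.355 A.

V_s ≈ 12.6 V, I_p ≈ 0.355 A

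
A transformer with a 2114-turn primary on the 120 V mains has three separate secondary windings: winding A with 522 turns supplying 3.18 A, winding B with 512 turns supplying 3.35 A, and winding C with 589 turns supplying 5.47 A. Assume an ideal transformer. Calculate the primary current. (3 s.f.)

V_A = 120 × 522/2114 = 29.631 V; V_B = 120 × 512/2114 = 29.063 V; V_C = 120 × 589/2114 = 33.434 V.
P_out = V_A I_A + V_B I_B + V_C I_C = 29.631×3.18 + 29.063×3.35 + 33.434×5.47 = 94.227 + 97.362 + 182.89 = 374.47 W.
Ideal ⇒ P_in = P_out, so I_p = P_out/V_p = 374.47/120 = 3.12 A.

I_p ≈ 3.12 A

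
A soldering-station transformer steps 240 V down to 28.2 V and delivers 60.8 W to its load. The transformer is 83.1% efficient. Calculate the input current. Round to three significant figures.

P_in = P_out/η = 60.8/0.831 = 73.165 W.
I_in = P_in/V_in = 73.165/240 = 0.305 A.

I_in ≈ 0.305 A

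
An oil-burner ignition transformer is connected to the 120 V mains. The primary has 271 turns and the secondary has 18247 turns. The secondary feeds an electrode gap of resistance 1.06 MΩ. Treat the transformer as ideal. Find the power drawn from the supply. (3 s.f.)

P ≈ 61.6 W

V_s = V_p × N_s/N_p = 120 × 18247/271 = 8079.9 V.
I_s = V_s/R = 8079.9/(1.06×10^6) = 0.0076225 A.
I_p = I_s × N_s/N_p = 0.0076225 × 18247/271 = 0.51324 A.
P = V_p I_p = 120 × 0.51324 = 61.6 W.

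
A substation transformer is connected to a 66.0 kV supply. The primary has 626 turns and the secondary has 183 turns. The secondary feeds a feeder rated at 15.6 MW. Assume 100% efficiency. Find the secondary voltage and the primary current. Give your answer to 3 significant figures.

V_s = V_p × N_s/N_p = 66000 × 183/626 = 19294 V.
I_s = P/V_s = 1.56×10^7/19294 = 808.54 A.
I_p = I_s × N_s/N_p = 808.54 × 183/626 = 236 A.

V_s ≈ 19300 V, I_p ≈ 236 A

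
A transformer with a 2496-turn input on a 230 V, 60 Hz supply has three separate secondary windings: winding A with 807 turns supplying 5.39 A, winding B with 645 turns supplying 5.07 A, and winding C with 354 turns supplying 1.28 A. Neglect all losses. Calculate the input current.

V_A = 230 × 807/2496 = 74.363 V; V_B = 230 × 645/2496 = 59.435 V; V_C = 230 × 354/2496 = 32.620 V.
P_out = V_A I_A + V_B I_B + V_C I_C = 74.363×5.39 + 59.435×5.07 + 32.620×1.28 = 400.82 + 301.34 + 41.754 = 743.91 W.
Ideal ⇒ P_in = P_out, so I_in = P_out/V_in = 743.91/230 = 3.23 A.

I_in ≈ 3.23 A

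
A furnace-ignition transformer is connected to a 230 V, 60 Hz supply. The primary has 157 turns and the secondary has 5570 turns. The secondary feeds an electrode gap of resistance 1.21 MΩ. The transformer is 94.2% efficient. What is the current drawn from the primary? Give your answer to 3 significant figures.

I_p ≈ 0.254 A

V_s = 230 × 5570/157 = 8159.9 V.
I_s = V_s/R = 8159.9/(1.21×10^6) = 0.0067437 A.
P_out = V_s I_s = 8159.9 × 0.0067437 = 55.028 W.
P_in = P_out/η = 55.028/0.942 = 58.416 W.
I_p = P_in/V_p = 58.416/230 = 0.254 A.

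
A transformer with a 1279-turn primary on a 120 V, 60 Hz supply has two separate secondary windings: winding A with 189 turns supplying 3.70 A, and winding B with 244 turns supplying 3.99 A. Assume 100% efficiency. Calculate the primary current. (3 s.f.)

V_A = 120 × 189/1279 = 17.733 V; V_B = 120 × 244/1279 = 22.893 V.
P_out = V_A I_A + V_B I_B = 17.733×3.70 + 22.893×3.99 = 65.611 + 91.343 = 156.95 W.
Ideal ⇒ P_in = P_out, so I_p = P_out/V_p = 156.95/120 = 1.31 A.

I_p ≈ 1.31 A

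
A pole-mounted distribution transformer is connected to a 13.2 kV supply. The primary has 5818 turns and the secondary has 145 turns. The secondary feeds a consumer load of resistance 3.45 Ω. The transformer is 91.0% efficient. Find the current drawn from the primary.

V_s = 13200 × 145/5818 = 328.98 V.
I_s = V_s/R = 328.98/3.45 = 95.356 A.
P_out = V_s I_s = 328.98 × 95.356 = 31370 W.
P_in = P_out/η = 31370/0.910 = 34473 W.
I_p = P_in/V_p = 34473/13200 = 2.61 A.

I_p ≈ 2.61 A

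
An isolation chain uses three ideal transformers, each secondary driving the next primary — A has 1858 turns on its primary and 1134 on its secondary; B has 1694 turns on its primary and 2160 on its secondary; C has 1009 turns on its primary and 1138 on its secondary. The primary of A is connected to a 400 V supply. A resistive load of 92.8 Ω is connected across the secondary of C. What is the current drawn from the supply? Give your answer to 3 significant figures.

I_supply ≈ 3.32 A

After A: V = 400.00 × 1134/1858 = 244.13 V.
After B: V = 244.13 × 2160/1694 = 311.29 V.
After C: V = 311.29 × 1138/1009 = 351.09 V.
I_load = 351.09/92.8 = 3.7833 A, so P_out = 351.09 × 3.7833 = 1328.3 W.
All ideal ⇒ P_in = P_out, so I_supply = 1328.3/400 = 3.32 A.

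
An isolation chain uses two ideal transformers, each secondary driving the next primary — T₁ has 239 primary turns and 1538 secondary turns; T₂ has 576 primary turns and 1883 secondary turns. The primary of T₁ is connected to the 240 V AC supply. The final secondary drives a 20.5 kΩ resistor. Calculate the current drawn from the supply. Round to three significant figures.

I_supply ≈ 5.18 A

After T₁: V = 240.00 × 1538/239 = 1544.4 V.
After T₂: V = 1544.4 × 1883/576 = 5048.9 V.
I_load = 5048.9/20500 = 0.24629 A, so P_out = 5048.9 × 0.24629 = 1243.5 W.
All ideal ⇒ P_in = P_out, so I_supply = 1243.5/240 = 5.18 A.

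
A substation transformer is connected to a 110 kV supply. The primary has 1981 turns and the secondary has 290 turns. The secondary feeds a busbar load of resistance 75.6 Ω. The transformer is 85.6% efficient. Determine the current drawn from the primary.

I_p ≈ 36.4 A

V_s = 110000 × 290/1981 = 16103 V.
I_s = V_s/R = 16103/75.6 = 213.00 A.
P_out = V_s I_s = 16103 × 213.00 = 3.4300×10^6 W.
P_in = P_out/η = 3.4300×10^6/0.856 = 4.0070×10^6 W.
I_p = P_in/V_p = 4.0070×10^6/110000 = 36.4 A.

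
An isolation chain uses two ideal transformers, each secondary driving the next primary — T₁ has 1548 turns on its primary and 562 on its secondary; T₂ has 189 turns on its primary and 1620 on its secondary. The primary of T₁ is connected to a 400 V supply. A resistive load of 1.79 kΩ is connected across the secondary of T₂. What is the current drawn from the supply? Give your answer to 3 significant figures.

After T₁: V = 400.00 × 562/1548 = 145.22 V.
After T₂: V = 145.22 × 1620/189 = 1244.7 V.
I_load = 1244.7/1790 = 0.69539 A, so P_out = 1244.7 × 0.69539 = 865.57 W.
All ideal ⇒ P_in = P_out, so I_supply = 865.57/400 = 2.16 A.

I_supply ≈ 2.16 A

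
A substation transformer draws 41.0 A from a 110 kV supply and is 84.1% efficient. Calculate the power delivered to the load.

P_out ≈ 3.79×10^6 W

P_in = V_p I_p = 110000 × 41.0 = 4.5100×10^6 W.
P_out = η P_in = 0.841 × 4.5100×10^6 = 3.79×10^6 W.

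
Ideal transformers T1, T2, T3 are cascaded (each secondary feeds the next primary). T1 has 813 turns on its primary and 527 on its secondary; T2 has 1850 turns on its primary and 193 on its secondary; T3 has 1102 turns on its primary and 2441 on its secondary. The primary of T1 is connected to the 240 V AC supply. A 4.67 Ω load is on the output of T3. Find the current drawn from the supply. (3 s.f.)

Secondary of T1: V = 240.00 × 527/813 = 155.57 V.
Secondary of T2: V = 155.57 × 193/1850 = 16.230 V.
Secondary of T3: V = 16.230 × 2441/1102 = 35.950 V.
I_load = 35.950/4.67 = 7.6981 A, so P_out = 35.950 × 7.6981 = 276.75 W.
All ideal ⇒ P_in = P_out, so I_supply = 276.75/240 = 1.15 A.

I_supply ≈ 1.15 A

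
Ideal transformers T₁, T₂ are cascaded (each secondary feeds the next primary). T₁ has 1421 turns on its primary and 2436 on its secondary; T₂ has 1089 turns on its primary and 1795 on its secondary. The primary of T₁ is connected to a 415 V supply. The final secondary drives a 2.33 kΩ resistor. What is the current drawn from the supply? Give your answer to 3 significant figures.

Secondary of T₁: V = 415.00 × 2436/1421 = 711.43 V.
Secondary of T₂: V = 711.43 × 1795/1089 = 1172.6 V.
I_load = 1172.6/2330 = 0.50328 A, so P_out = 1172.6 × 0.50328 = 590.17 W.
All ideal ⇒ P_in = P_out, so I_supply = 590.17/415 = 1.42 A.

I_supply ≈ 1.42 A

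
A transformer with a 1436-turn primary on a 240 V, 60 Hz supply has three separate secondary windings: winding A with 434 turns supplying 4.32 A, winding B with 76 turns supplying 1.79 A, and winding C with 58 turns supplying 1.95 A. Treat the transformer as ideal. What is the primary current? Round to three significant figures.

I_p ≈ 1.48 A

V_A = 240 × 434/1436 = 72.535 V; V_B = 240 × 76/1436 = 12.702 V; V_C = 240 × 58/1436 = 9.6936 V.
P_out = V_A I_A + V_B I_B + V_C I_C = 72.535×4.32 + 12.702×1.79 + 9.6936×1.95 = 313.35 + 22.736 + 18.903 = 354.99 W.
Ideal ⇒ P_in = P_out, so I_p = P_out/V_p = 354.99/240 = 1.48 A.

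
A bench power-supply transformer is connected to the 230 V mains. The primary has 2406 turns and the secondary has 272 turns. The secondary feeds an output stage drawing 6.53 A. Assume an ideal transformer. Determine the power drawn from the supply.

I_p = I_s × N_s/N_p = 6.53 × 272/2406 = 0.73822 A.
P = V_p I_p = 230 × 0.73822 = 170 W.

P ≈ 170 W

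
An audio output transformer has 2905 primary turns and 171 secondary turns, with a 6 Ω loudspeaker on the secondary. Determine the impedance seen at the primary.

Z_p ≈ 1730 Ω

Z_p = (N_p/N_s)² × Z_s = (2905/171)² × 6 = 1730 Ω.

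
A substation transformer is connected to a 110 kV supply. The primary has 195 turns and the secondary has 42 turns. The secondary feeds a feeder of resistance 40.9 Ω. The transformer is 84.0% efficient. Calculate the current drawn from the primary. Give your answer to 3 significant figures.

V_s = 110000 × 42/195 = 23692 V.
I_s = V_s/R = 23692/40.9 = 579.27 A.
P_out = V_s I_s = 23692 × 579.27 = 1.3724×10^7 W.
P_in = P_out/η = 1.3724×10^7/0.840 = 1.6338×10^7 W.
I_p = P_in/V_p = 1.6338×10^7/110000 = 149 A.

I_p ≈ 149 A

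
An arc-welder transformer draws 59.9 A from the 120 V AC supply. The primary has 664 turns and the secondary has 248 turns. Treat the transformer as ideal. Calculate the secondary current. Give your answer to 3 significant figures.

I_s ≈ 160 A

I_s/I_p = N_p/N_s, so I_s = 59.9 × 664/248 = 160 A.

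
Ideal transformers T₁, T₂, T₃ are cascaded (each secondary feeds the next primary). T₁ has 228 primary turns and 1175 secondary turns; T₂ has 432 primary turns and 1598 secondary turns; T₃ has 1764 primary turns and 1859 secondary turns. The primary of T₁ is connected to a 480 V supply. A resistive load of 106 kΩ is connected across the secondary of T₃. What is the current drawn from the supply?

Secondary of T₁: V = 480.00 × 1175/228 = 2473.7 V.
Secondary of T₂: V = 2473.7 × 1598/432 = 9150.3 V.
Secondary of T₃: V = 9150.3 × 1859/1764 = 9643.1 V.
I_load = 9643.1/106000 = 0.090973 A, so P_out = 9643.1 × 0.090973 = 877.26 W.
All ideal ⇒ P_in = P_out, so I_supply = 877.26/480 = 1.83 A.

I_supply ≈ 1.83 A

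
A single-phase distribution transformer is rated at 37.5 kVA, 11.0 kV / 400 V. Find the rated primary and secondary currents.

I_p = S/V_p = 37500/11000 = 3.41 A.
I_s = S/V_s = 37500/400 = 93.8 A.

I_p ≈ 3.41 A, I_s ≈ 93.8 A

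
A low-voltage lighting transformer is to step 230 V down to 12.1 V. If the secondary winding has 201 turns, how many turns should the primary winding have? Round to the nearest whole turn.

N_p/N_s = V_p/V_s, so N_p = 201 × 230/12.1 = 3820.7 ≈ 3821 turns.

N_p = 3821 turns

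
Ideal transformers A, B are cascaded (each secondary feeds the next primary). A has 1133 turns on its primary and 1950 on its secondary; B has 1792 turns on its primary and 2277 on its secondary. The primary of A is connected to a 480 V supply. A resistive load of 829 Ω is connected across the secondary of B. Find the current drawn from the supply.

After A: V = 480.00 × 1950/1133 = 826.13 V.
After B: V = 826.13 × 2277/1792 = 1049.7 V.
I_load = 1049.7/829 = 1.2662 A, so P_out = 1049.7 × 1.2662 = 1329.2 W.
All ideal ⇒ P_in = P_out, so I_supply = 1329.2/480 = 2.77 A.

I_supply ≈ 2.77 A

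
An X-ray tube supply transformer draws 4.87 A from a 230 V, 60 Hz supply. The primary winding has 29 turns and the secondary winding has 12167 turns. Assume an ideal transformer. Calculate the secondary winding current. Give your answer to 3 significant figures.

I_s/I_p = N_p/N_s, so I_s = 4.87 × 29/12167 = 0.0116 A.

I_s ≈ 0.0116 A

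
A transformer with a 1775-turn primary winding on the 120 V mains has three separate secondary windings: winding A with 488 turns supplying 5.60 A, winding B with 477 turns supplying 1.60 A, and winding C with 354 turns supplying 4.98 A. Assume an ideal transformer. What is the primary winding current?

I_p ≈ 2.96 A

V_A = 120 × 488/1775 = 32.992 V; V_B = 120 × 477/1775 = 32.248 V; V_C = 120 × 354/1775 = 23.932 V.
P_out = V_A I_A + V_B I_B + V_C I_C = 32.992×5.60 + 32.248×1.60 + 23.932×4.98 = 184.75 + 51.597 + 119.18 = 355.53 W.
Ideal ⇒ P_in = P_out, so I_p = P_out/V_p = 355.53/120 = 2.96 A.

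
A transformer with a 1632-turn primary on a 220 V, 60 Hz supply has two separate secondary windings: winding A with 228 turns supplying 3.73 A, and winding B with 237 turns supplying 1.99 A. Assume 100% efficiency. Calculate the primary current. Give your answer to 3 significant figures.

I_p ≈ 0.810 A

V_A = 220 × 228/1632 = 30.735 V; V_B = 220 × 237/1632 = 31.949 V.
P_out = V_A I_A + V_B I_B = 30.735×3.73 + 31.949×1.99 = 114.64 + 63.578 = 178.22 W.
Ideal ⇒ P_in = P_out, so I_p = P_out/V_p = 178.22/220 = 0.810 A.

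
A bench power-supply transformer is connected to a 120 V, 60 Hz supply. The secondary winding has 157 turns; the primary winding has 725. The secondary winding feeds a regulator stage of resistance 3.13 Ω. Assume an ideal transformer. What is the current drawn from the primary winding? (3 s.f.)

V_s = V_p × N_s/N_p = 120 × 157/725 = 25.986 V.
I_s = V_s/R = 25.986/3.13 = 8.3023 A.
For an ideal transformer I_p N_p = I_s N_s, so I_p = 8.3023 × 157/725 = 1.80 A.

I_p ≈ 1.80 A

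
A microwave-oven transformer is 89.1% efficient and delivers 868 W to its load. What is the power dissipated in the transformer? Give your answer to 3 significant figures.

P_in = P_out/η = 868/0.891 = 974.186 W.
P_loss = P_in − P_out = 974.186 − 868 = 106 W.

P_loss ≈ 106 W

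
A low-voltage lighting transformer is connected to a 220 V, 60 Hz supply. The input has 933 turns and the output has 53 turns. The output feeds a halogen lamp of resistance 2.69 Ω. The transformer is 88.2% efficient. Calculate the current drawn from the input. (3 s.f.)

V_out = 220 × 53/933 = 12.497 V.
I_out = V_out/R = 12.497/2.69 = 4.6458 A.
P_out = V_out I_out = 12.497 × 4.6458 = 58.061 W.
P_in = P_out/η = 58.061/0.882 = 65.828 W.
I_in = P_in/V_in = 65.828/220 = 0.299 A.

I_in ≈ 0.299 A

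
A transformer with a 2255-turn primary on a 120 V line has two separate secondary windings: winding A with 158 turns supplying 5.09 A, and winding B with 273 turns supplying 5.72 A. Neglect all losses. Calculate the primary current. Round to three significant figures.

I_p ≈ 1.05 A

V_A = 120 × 158/2255 = 8.4080 V; V_B = 120 × 273/2255 = 14.528 V.
P_out = V_A I_A + V_B I_B = 8.4080×5.09 + 14.528×5.72 = 42.797 + 83.099 = 125.90 W.
Ideal ⇒ P_in = P_out, so I_p = P_out/V_p = 125.90/120 = 1.05 A.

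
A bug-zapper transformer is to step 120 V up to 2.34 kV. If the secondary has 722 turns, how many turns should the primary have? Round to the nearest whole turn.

N_p/N_s = V_p/V_s, so N_p = 722 × 120/2340 = 37.0 ≈ 37 turns.

N_p = 37 turns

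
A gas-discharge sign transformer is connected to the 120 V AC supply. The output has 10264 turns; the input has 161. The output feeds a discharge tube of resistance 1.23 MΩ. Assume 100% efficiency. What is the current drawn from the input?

I_in ≈ 0.397 A

V_out = V_in × N_out/N_in = 120 × 10264/161 = 7650.2 V.
I_out = V_out/R = 7650.2/(1.23×10^6) = 0.0062197 A.
For an ideal transformer I_in N_in = I_out N_out, so I_in = 0.0062197 × 10264/161 = 0.397 A.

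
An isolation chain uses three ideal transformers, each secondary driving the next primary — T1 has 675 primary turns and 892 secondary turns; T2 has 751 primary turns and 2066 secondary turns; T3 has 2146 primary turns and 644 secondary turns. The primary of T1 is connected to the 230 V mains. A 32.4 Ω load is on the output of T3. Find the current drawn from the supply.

I_supply ≈ 8.45 A

After T1: V = 230.00 × 892/675 = 303.94 V.
After T2: V = 303.94 × 2066/751 = 836.14 V.
After T3: V = 836.14 × 644/2146 = 250.92 V.
I_load = 250.92/32.4 = 7.7444 A, so P_out = 250.92 × 7.7444 = 1943.2 W.
All ideal ⇒ P_in = P_out, so I_supply = 1943.2/230 = 8.45 A.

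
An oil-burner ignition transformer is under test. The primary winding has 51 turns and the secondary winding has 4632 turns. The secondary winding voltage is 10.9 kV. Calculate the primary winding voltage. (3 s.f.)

V_p/V_s = N_p/N_s, so V_p = 10900 × 51/4632 = 120 V.

V_p ≈ 120 V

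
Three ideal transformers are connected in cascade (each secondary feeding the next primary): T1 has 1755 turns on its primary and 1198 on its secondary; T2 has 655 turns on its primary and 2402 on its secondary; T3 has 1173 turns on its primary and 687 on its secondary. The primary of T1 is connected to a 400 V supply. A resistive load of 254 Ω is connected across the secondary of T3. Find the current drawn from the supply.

I_supply ≈ 3.39 A

After T1: V = 400.00 × 1198/1755 = 273.05 V.
After T2: V = 273.05 × 2402/655 = 1001.3 V.
After T3: V = 1001.3 × 687/1173 = 586.45 V.
I_load = 586.45/254 = 2.3089 A, so P_out = 586.45 × 2.3089 = 1354.0 W.
All ideal ⇒ P_in = P_out, so I_supply = 1354.0/400 = 3.39 A.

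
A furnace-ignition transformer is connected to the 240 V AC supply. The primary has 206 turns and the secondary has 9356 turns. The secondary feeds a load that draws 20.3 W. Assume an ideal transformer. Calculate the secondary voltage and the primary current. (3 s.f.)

V_s ≈ 10900 V, I_p ≈ 0.0846 A

V_s = V_p × N_s/N_p = 240 × 9356/206 = 10900 V.
I_s = P/V_s = 20.3/10900 = 0.0018624 A.
I_p = I_s × N_s/N_p = 0.0018624 × 9356/206 = 0.0846 A.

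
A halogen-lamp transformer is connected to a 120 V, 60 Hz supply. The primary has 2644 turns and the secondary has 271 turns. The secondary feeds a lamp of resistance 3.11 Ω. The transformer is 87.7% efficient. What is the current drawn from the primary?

V_s = 120 × 271/2644 = 12.300 V.
I_s = V_s/R = 12.300/3.11 = 3.9548 A.
P_out = V_s I_s = 12.300 × 3.9548 = 48.643 W.
P_in = P_out/η = 48.643/0.877 = 55.465 W.
I_p = P_in/V_p = 55.465/120 = 0.462 A.

I_p ≈ 0.462 A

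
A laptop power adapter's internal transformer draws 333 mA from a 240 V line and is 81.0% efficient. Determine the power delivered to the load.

P_in = V_p I_p = 240 × 0.333 = 79.920 W.
P_out = η P_in = 0.810 × 79.920 = 64.7 W.

P_out ≈ 64.7 W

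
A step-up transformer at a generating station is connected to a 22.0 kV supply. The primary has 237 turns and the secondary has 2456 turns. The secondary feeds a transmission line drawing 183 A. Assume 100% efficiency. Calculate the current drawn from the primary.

For an ideal transformer I_p N_p = I_s N_s, so I_p = 183 × 2456/237 = 1900 A.

I_p ≈ 1900 A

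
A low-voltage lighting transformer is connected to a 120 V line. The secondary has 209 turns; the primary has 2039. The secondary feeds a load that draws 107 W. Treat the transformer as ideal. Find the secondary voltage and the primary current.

V_s ≈ 12.3 V, I_p ≈ 0.892 A

V_s = V_p × N_s/N_p = 120 × 209/2039 = 12.300 V.
I_s = P/V_s = 107/12.300 = 8.6991 A.
I_p = I_s × N_s/N_p = 8.6991 × 209/2039 = 0.892 A.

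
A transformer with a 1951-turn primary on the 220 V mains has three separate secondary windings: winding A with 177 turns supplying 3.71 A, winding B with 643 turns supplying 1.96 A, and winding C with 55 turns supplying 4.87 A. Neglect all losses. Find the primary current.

V_A = 220 × 177/1951 = 19.959 V; V_B = 220 × 643/1951 = 72.506 V; V_C = 220 × 55/1951 = 6.2019 V.
P_out = V_A I_A + V_B I_B + V_C I_C = 19.959×3.71 + 72.506×1.96 + 6.2019×4.87 = 74.048 + 142.11 + 30.203 = 246.36 W.
Ideal ⇒ P_in = P_out, so I_p = P_out/V_p = 246.36/220 = 1.12 A.

I_p ≈ 1.12 A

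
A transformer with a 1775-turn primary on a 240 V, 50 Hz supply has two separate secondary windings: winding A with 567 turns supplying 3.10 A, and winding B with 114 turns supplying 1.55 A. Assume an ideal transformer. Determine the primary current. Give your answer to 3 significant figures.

V_A = 240 × 567/1775 = 76.665 V; V_B = 240 × 114/1775 = 15.414 V.
P_out = V_A I_A + V_B I_B = 76.665×3.10 + 15.414×1.55 = 237.66 + 23.892 = 261.55 W.
Ideal ⇒ P_in = P_out, so I_p = P_out/V_p = 261.55/240 = 1.09 A.

I_p ≈ 1.09 A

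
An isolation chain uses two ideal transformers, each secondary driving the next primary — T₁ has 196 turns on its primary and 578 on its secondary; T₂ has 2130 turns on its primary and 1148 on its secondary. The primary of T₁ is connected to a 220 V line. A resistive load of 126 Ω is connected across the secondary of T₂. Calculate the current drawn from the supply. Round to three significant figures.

Secondary of T₁: V = 220.00 × 578/196 = 648.78 V.
Secondary of T₂: V = 648.78 × 1148/2130 = 349.67 V.
I_load = 349.67/126 = 2.7751 A, so P_out = 349.67 × 2.7751 = 970.38 W.
All ideal ⇒ P_in = P_out, so I_supply = 970.38/220 = 4.41 A.

I_supply ≈ 4.41 A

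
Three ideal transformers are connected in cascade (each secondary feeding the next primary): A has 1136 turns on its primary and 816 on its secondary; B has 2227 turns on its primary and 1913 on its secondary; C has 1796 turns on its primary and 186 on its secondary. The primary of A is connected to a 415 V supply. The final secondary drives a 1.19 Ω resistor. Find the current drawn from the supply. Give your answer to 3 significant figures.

After A: V = 415.00 × 816/1136 = 298.10 V.
After B: V = 298.10 × 1913/2227 = 256.07 V.
After C: V = 256.07 × 186/1796 = 26.519 V.
I_load = 26.519/1.19 = 22.285 A, so P_out = 26.519 × 22.285 = 590.98 W.
All ideal ⇒ P_in = P_out, so I_supply = 590.98/415 = 1.42 A.

I_supply ≈ 1.42 A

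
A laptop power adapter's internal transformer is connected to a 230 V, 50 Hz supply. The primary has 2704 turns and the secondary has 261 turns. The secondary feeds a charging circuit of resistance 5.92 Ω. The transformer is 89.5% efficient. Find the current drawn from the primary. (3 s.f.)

I_p ≈ 0.404 A

V_s = 230 × 261/2704 = 22.200 V.
I_s = V_s/R = 22.200/5.92 = 3.7501 A.
P_out = V_s I_s = 22.200 × 3.7501 = 83.253 W.
P_in = P_out/η = 83.253/0.895 = 93.020 W.
I_p = P_in/V_p = 93.020/230 = 0.404 A.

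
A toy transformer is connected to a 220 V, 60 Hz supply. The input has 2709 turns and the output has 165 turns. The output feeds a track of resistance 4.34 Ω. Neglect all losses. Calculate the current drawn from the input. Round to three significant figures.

I_in ≈ 0.188 A

V_out = V_in × N_out/N_in = 220 × 165/2709 = 13.400 V.
I_out = V_out/R = 13.400/4.34 = 3.0875 A.
For an ideal transformer I_in N_in = I_out N_out, so I_in = 3.0875 × 165/2709 = 0.188 A.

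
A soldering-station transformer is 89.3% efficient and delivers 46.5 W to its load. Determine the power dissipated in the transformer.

P_in = P_out/η = 46.5/0.893 = 52.0717 W.
P_loss = P_in − P_out = 52.0717 − 46.5 = 5.57 W.

P_loss ≈ 5.57 W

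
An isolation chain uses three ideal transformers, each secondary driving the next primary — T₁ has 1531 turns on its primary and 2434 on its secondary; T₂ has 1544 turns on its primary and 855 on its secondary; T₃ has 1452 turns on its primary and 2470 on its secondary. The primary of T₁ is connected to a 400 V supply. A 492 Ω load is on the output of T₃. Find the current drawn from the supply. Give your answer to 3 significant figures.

I_supply ≈ 1.82 A

Secondary of T₁: V = 400.00 × 2434/1531 = 635.92 V.
Secondary of T₂: V = 635.92 × 855/1544 = 352.15 V.
Secondary of T₃: V = 352.15 × 2470/1452 = 599.04 V.
I_load = 599.04/492 = 1.2176 A, so P_out = 599.04 × 1.2176 = 729.36 W.
All ideal ⇒ P_in = P_out, so I_supply = 729.36/400 = 1.82 A.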